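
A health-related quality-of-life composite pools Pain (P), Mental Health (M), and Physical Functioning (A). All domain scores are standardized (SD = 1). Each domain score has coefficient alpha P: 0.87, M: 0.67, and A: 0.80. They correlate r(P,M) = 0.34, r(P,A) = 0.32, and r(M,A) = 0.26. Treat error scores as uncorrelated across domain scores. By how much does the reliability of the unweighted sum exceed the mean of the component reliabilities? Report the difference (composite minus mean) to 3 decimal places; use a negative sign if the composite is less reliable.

Var(sum) = 3 + 1.84 = 4.84; true-score variance = 2.34 + 1.84 = 4.18; composite reliability = 0.8636.
Mean component reliability = 0.7800.
Difference = 0.8636 − 0.7800 = 0.084.

0.084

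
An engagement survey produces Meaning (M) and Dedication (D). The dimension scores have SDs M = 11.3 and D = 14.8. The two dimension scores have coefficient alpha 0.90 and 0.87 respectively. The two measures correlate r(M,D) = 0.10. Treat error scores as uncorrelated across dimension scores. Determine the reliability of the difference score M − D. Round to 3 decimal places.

Var(M−D) = 11.3² + 14.8² − 2·11.3·14.8·0.10 = 346.73 − 33.448 = 313.282.
Under uncorrelated errors the observed covariances equal the true-score covariances, so only the own-variance terms attenuate.
True-score variance = [11.3²·0.90 + 14.8²·0.87] − 33.448 = 305.486 − 33.448 = 272.038.
Reliability = 272.038 / 313.282 = 0.868.

0.868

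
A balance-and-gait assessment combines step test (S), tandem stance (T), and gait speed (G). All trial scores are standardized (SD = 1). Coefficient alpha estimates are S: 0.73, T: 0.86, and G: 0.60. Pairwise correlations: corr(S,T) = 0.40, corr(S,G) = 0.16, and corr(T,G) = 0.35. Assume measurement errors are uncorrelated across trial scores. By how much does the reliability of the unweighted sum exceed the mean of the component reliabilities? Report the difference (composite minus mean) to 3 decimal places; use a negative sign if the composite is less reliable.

0.102

Var(sum) = 3 + 1.82 = 4.82; true-score variance = 2.19 + 1.82 = 4.01; composite reliability = 0.8320.
Mean component reliability = 0.7300.
Difference = 0.8320 − 0.7300 = 0.102.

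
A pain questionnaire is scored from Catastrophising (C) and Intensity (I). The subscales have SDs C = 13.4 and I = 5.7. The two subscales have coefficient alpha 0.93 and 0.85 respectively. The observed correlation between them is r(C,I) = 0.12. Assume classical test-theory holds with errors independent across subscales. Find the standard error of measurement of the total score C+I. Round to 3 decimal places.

Var(total) = 212.05 + 18.3312 = 230.381.
True-score variance = 194.607 + 18.3312 = 212.939, so reliability = 0.9243.
Error variance = 230.381 − 212.939 = 17.4427; SEM = √17.4427 = 4.176.

4.176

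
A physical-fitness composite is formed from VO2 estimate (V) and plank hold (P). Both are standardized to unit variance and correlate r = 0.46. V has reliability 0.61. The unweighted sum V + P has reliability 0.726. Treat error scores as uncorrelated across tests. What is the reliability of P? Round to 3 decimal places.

0.590

Var(V+P) = 2 + 2·0.46 = 2.920.
True-score variance = ρ_V + ρ_P + 2·0.46, so 0.726 = (0.61 + ρ_P + 0.92) / 2.920.
ρ_P = 0.726·2.920 − 0.61 − 0.92 = 0.590.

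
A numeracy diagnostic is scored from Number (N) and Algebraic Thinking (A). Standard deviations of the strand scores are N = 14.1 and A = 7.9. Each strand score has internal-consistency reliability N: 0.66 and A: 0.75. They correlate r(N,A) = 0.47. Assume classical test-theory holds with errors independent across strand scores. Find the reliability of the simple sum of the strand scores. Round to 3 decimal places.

Var(N+A) = 14.1² + 7.9² + 2·[14.1·7.9·0.47] = 261.22 + 104.707 = 365.927.
Under uncorrelated errors the observed covariances equal the true-score covariances, so only the own-variance terms attenuate.
True-score variance = [14.1²·0.66 + 7.9²·0.75] + 104.707 = 178.022 + 104.707 = 282.729.
Reliability = 282.729 / 365.927 = 0.773.

0.773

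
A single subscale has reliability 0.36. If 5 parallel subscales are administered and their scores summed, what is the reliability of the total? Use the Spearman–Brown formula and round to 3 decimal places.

ρ_k = kρ / (1 + (k−1)ρ) = 5·0.36 / (1 + 4·0.36) = 1.800 / 2.440 = 0.738.

0.738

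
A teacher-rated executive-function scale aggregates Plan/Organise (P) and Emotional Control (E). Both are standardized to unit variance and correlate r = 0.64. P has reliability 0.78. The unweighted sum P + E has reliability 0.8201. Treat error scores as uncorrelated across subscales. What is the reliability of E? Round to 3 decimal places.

Var(P+E) = 2 + 2·0.64 = 3.280.
True-score variance = ρ_P + ρ_E + 2·0.64, so 0.8201 = (0.78 + ρ_E + 1.28) / 3.280.
ρ_E = 0.8201·3.280 − 0.78 − 1.28 = 0.630.

0.630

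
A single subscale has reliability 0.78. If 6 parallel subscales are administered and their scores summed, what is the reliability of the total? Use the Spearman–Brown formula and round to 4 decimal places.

ρ_k = kρ / (1 + (k−1)ρ) = 6·0.78 / (1 + 5·0.78) = 4.680 / 4.900 = 0.9551.

0.9551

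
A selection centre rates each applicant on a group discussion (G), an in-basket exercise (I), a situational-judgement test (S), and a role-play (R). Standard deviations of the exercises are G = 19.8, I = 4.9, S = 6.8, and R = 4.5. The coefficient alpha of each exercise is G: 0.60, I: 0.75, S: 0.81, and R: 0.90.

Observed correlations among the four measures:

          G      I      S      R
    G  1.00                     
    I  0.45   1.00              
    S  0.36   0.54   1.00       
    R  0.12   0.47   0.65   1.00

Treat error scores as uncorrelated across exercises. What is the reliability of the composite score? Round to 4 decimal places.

Var(G+I+S+R) = 19.8² + 4.9² + 6.8² + 4.5² + 2·[19.8·4.9·0.45 + 19.8·6.8·0.36 + 19.8·4.5·0.12 + 4.9·6.8·0.54 + 4.9·4.5·0.47 + 6.8·4.5·0.65] = 482.54 + 302.135 = 784.675.
With uncorrelated errors the cross-covariances are all true-score covariance, so they carry over unchanged; only the diagonal terms shrink to ρᵢσᵢ².
True-score variance = [19.8²·0.60 + 4.9²·0.75 + 6.8²·0.81 + 4.5²·0.90] + 302.135 = 308.911 + 302.135 = 611.046.
Reliability = 611.046 / 784.675 = 0.7787.

0.7787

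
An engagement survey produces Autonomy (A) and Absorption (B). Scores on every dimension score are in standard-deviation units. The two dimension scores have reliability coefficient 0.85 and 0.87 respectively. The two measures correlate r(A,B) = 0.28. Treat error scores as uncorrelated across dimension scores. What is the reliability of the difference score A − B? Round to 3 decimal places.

Var(A−B) = 1 + 1 − 2·0.28 = 2 − 0.56 = 1.44.
With uncorrelated errors the cross-covariances are all true-score covariance, so they carry over unchanged; only the diagonal terms shrink to ρᵢσᵢ².
True-score variance = [0.85 + 0.87] − 0.56 = 1.72 − 0.56 = 1.16.
Reliability = 1.16 / 1.44 = 0.806.

0.806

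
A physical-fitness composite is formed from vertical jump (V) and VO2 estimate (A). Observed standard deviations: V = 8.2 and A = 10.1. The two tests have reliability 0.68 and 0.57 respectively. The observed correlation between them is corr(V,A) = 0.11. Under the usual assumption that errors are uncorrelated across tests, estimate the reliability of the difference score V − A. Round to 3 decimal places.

0.567

Var(V−A) = 8.2² + 10.1² − 2·8.2·10.1·0.11 = 169.25 − 18.2204 = 151.03.
Under uncorrelated errors the observed covariances equal the true-score covariances, so only the own-variance terms attenuate.
True-score variance = [8.2²·0.68 + 10.1²·0.57] − 18.2204 = 103.869 − 18.2204 = 85.6485.
Reliability = 85.6485 / 151.03 = 0.567.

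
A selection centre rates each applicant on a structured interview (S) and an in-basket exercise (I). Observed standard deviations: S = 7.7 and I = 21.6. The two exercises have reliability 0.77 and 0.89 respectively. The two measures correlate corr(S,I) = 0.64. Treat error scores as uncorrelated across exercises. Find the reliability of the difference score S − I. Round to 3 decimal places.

0.792

Var(S−I) = 7.7² + 21.6² − 2·7.7·21.6·0.64 = 525.85 − 212.89 = 312.96.
Because errors are independent across components, Cov(Tᵢ,Tⱼ) = Cov(Xᵢ,Xⱼ); the off-diagonal part of the true-score variance is the same as above.
True-score variance = [7.7²·0.77 + 21.6²·0.89] − 212.89 = 460.892 − 212.89 = 248.002.
Reliability = 248.002 / 312.96 = 0.792.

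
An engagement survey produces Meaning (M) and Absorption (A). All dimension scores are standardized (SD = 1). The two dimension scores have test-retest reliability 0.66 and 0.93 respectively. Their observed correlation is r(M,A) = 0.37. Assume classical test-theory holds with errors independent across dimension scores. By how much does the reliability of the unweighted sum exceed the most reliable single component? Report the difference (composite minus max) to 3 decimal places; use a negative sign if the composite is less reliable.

-0.080

Var(sum) = 2 + 0.74 = 2.74; true-score variance = 1.59 + 0.74 = 2.33; composite reliability = 0.8504.
Max component reliability = 0.9300.
Difference = 0.8504 − 0.9300 = -0.080.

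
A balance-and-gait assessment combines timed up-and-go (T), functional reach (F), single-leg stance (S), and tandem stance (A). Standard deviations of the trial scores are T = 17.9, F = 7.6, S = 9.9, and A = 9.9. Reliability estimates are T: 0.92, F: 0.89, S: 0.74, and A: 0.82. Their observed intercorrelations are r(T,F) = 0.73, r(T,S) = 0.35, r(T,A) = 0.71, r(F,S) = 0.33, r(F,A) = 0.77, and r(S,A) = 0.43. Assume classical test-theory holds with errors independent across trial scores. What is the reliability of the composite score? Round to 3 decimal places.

0.946

Var(T+F+S+A) = 17.9² + 7.6² + 9.9² + 9.9² + 2·[17.9·7.6·0.73 + 17.9·9.9·0.35 + 17.9·9.9·0.71 + 7.6·9.9·0.33 + 7.6·9.9·0.77 + 9.9·9.9·0.43] = 574.19 + 824.12 = 1398.31.
Because errors are independent across components, Cov(Tᵢ,Tⱼ) = Cov(Xᵢ,Xⱼ); the off-diagonal part of the true-score variance is the same as above.
True-score variance = [17.9²·0.92 + 7.6²·0.89 + 9.9²·0.74 + 9.9²·0.82] + 824.12 = 499.079 + 824.12 = 1323.2.
Reliability = 1323.2 / 1398.31 = 0.946.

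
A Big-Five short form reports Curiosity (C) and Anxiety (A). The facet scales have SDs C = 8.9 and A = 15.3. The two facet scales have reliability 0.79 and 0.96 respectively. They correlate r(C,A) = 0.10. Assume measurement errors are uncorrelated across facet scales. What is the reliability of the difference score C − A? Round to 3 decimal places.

Var(C−A) = 8.9² + 15.3² − 2·8.9·15.3·0.10 = 313.3 − 27.234 = 286.066.
Under uncorrelated errors the observed covariances equal the true-score covariances, so only the own-variance terms attenuate.
True-score variance = [8.9²·0.79 + 15.3²·0.96] − 27.234 = 287.302 − 27.234 = 260.068.
Reliability = 260.068 / 286.066 = 0.909.

0.909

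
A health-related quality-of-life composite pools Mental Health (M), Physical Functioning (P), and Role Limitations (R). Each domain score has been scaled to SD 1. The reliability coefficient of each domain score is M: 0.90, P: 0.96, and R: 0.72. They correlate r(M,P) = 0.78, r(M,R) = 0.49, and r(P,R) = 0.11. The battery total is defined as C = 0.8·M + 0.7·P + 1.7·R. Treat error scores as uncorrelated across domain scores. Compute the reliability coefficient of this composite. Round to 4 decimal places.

Var(C) = 0.8² + 0.7² + 1.7² + 2·[0.56·0.78 + 1.36·0.49 + 1.19·0.11] = 4.02 + 2.4682 = 6.4882.
With uncorrelated errors the cross-covariances are all true-score covariance, so they carry over unchanged; only the diagonal terms shrink to ρᵢσᵢ².
True-score variance = [0.8²·0.90 + 0.7²·0.96 + 1.7²·0.72] + 2.4682 = 3.1272 + 2.4682 = 5.5954.
Reliability = 5.5954 / 6.4882 = 0.8624.

0.8624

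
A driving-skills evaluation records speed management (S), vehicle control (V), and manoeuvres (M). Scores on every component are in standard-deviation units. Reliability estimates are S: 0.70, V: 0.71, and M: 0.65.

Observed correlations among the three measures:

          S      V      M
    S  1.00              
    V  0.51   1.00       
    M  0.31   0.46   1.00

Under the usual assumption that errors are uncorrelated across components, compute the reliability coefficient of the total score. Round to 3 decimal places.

0.831

Var(S+V+M) = 3 + 2·[0.51 + 0.31 + 0.46] = 3 + 2.56 = 5.56.
Because errors are independent across components, Cov(Tᵢ,Tⱼ) = Cov(Xᵢ,Xⱼ); the off-diagonal part of the true-score variance is the same as above.
True-score variance = [0.70 + 0.71 + 0.65] + 2.56 = 2.06 + 2.56 = 4.62.
Reliability = 4.62 / 5.56 = 0.831.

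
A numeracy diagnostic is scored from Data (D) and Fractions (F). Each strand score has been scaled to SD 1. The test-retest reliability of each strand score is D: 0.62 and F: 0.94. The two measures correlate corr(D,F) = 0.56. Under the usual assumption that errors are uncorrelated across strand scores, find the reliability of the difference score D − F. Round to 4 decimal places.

0.5000

Var(D−F) = 1 + 1 − 2·0.56 = 2 − 1.12 = 0.88.
Under uncorrelated errors the observed covariances equal the true-score covariances, so only the own-variance terms attenuate.
True-score variance = [0.62 + 0.94] − 1.12 = 1.56 − 1.12 = 0.44.
Reliability = 0.44 / 0.88 = 0.5000.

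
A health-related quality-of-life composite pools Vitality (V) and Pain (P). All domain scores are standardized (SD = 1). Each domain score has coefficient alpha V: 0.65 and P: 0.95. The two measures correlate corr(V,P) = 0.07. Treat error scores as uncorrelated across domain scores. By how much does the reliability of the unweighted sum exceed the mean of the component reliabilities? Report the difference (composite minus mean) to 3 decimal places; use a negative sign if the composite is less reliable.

0.013

Var(sum) = 2 + 0.14 = 2.14; true-score variance = 1.6 + 0.14 = 1.74; composite reliability = 0.8131.
Mean component reliability = 0.8000.
Difference = 0.8131 − 0.8000 = 0.013.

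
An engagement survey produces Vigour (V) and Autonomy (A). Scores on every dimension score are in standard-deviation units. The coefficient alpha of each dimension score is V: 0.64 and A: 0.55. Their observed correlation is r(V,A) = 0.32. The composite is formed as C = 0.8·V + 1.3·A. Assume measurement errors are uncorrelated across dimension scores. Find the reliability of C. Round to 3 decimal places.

Var(C) = 0.8² + 1.3² + 2·[1.04·0.32] = 2.33 + 0.6656 = 2.9956.
Under uncorrelated errors the observed covariances equal the true-score covariances, so only the own-variance terms attenuate.
True-score variance = [0.8²·0.64 + 1.3²·0.55] + 0.6656 = 1.3391 + 0.6656 = 2.0047.
Reliability = 2.0047 / 2.9956 = 0.669.

0.669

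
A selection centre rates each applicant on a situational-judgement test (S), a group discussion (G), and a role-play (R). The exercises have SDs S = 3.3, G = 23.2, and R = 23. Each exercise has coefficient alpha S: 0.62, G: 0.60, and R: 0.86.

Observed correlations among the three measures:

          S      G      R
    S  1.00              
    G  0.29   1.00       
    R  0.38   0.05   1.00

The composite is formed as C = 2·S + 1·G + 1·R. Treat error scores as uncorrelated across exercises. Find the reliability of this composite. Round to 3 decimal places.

Var(C) = 2²·3.3² + 23.2² + 23² + 2·[2·3.3·23.2·0.29 + 2·3.3·23·0.38 + 23.2·23·0.05] = 1110.8 + 257.538 = 1368.34.
With uncorrelated errors the cross-covariances are all true-score covariance, so they carry over unchanged; only the diagonal terms shrink to ρᵢσᵢ².
True-score variance = [2²·3.3²·0.62 + 23.2²·0.60 + 23²·0.86] + 257.538 = 804.891 + 257.538 = 1062.43.
Reliability = 1062.43 / 1368.34 = 0.776.

0.776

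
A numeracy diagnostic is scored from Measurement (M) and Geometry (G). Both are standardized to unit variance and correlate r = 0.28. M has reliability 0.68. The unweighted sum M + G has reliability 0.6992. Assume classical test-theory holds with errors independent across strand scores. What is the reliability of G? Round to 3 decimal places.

Var(M+G) = 2 + 2·0.28 = 2.560.
True-score variance = ρ_M + ρ_G + 2·0.28, so 0.6992 = (0.68 + ρ_G + 0.56) / 2.560.
ρ_G = 0.6992·2.560 − 0.68 − 0.56 = 0.550.

0.550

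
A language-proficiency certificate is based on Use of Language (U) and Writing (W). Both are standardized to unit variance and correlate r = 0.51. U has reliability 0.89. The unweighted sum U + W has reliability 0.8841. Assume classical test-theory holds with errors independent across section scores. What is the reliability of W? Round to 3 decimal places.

Var(U+W) = 2 + 2·0.51 = 3.020.
True-score variance = ρ_U + ρ_W + 2·0.51, so 0.8841 = (0.89 + ρ_W + 1.02) / 3.020.
ρ_W = 0.8841·3.020 − 0.89 − 1.02 = 0.760.

0.760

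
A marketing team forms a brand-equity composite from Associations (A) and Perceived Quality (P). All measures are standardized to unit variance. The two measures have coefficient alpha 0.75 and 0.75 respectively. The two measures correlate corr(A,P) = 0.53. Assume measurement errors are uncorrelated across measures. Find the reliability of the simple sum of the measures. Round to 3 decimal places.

0.837

Var(A+P) = 2 + 2·[0.53] = 2 + 1.06 = 3.06.
Because errors are independent across components, Cov(Tᵢ,Tⱼ) = Cov(Xᵢ,Xⱼ); the off-diagonal part of the true-score variance is the same as above.
True-score variance = [0.75 + 0.75] + 1.06 = 1.5 + 1.06 = 2.56.
Reliability = 2.56 / 3.06 = 0.837.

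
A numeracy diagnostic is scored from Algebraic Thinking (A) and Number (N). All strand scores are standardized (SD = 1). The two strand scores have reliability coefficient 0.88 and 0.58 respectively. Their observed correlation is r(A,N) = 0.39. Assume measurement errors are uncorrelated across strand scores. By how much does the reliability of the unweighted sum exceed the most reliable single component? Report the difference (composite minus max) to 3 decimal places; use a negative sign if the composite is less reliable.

Var(sum) = 2 + 0.78 = 2.78; true-score variance = 1.46 + 0.78 = 2.24; composite reliability = 0.8058.
Max component reliability = 0.8800.
Difference = 0.8058 − 0.8800 = -0.074.

-0.074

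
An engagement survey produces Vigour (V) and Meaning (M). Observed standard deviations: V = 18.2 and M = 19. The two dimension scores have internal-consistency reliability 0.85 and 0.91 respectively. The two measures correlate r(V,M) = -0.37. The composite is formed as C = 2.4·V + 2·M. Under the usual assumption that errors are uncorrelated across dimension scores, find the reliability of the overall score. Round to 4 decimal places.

0.8040

Var(C) = 2.4²·18.2² + 2²·19² + 2·[4.8·18.2·19·(-0.37)] = 3351.94 − 1228.28 = 2123.66.
Because errors are independent across components, Cov(Tᵢ,Tⱼ) = Cov(Xᵢ,Xⱼ); the off-diagonal part of the true-score variance is the same as above.
True-score variance = [2.4²·18.2²·0.85 + 2²·19²·0.91] − 1228.28 = 2935.79 − 1228.28 = 1707.51.
Reliability = 1707.51 / 2123.66 = 0.8040.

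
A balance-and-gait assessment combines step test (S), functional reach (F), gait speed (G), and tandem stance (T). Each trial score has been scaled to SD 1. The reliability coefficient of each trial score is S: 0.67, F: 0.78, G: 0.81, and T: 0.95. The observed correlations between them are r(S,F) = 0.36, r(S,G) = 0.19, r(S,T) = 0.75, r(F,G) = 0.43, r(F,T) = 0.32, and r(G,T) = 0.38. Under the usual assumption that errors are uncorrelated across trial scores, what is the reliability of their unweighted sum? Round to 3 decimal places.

Var(S+F+G+T) = 4 + 2·[0.36 + 0.19 + 0.75 + 0.43 + 0.32 + 0.38] = 4 + 4.86 = 8.86.
Under uncorrelated errors the observed covariances equal the true-score covariances, so only the own-variance terms attenuate.
True-score variance = [0.67 + 0.78 + 0.81 + 0.95] + 4.86 = 3.21 + 4.86 = 8.07.
Reliability = 8.07 / 8.86 = 0.911.

0.911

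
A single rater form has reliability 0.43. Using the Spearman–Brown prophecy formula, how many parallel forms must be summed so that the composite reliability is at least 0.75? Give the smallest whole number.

k ≥ ρ*(1−ρ₁)/(ρ₁(1−ρ*)) = 0.75·0.57 / (0.43·0.25) = 3.977.
Smallest integer k = 4.

4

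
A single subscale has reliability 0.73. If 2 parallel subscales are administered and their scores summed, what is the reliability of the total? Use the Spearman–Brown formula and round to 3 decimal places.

0.844

ρ_k = kρ / (1 + (k−1)ρ) = 2·0.73 / (1 + 1·0.73) = 1.460 / 1.730 = 0.844.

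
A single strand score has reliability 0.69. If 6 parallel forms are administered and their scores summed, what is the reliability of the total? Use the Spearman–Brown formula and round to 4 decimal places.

0.9303

ρ_k = kρ / (1 + (k−1)ρ) = 6·0.69 / (1 + 5·0.69) = 4.140 / 4.450 = 0.9303.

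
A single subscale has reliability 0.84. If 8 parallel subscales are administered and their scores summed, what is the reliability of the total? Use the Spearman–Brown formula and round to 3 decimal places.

ρ_k = kρ / (1 + (k−1)ρ) = 8·0.84 / (1 + 7·0.84) = 6.720 / 6.880 = 0.977.

0.977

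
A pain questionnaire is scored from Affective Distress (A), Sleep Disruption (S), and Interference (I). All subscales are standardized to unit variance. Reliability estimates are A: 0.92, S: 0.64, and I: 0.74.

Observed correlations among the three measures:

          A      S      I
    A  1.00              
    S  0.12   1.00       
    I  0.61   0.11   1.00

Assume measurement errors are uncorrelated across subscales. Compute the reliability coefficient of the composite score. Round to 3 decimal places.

0.850

Var(A+S+I) = 3 + 2·[0.12 + 0.61 + 0.11] = 3 + 1.68 = 4.68.
Because errors are independent across components, Cov(Tᵢ,Tⱼ) = Cov(Xᵢ,Xⱼ); the off-diagonal part of the true-score variance is the same as above.
True-score variance = [0.92 + 0.64 + 0.74] + 1.68 = 2.3 + 1.68 = 3.98.
Reliability = 3.98 / 4.68 = 0.850.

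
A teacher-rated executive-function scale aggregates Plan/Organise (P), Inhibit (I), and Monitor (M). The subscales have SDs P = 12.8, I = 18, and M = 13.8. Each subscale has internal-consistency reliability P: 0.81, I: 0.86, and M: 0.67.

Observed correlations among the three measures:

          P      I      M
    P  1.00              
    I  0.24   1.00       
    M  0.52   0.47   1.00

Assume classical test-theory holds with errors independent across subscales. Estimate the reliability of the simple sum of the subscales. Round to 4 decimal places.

0.8845

Var(P+I+M) = 12.8² + 18² + 13.8² + 2·[12.8·18·0.24 + 12.8·13.8·0.52 + 18·13.8·0.47] = 678.28 + 527.794 = 1206.07.
Because errors are independent across components, Cov(Tᵢ,Tⱼ) = Cov(Xᵢ,Xⱼ); the off-diagonal part of the true-score variance is the same as above.
True-score variance = [12.8²·0.81 + 18²·0.86 + 13.8²·0.67] + 527.794 = 538.945 + 527.794 = 1066.74.
Reliability = 1066.74 / 1206.07 = 0.8845.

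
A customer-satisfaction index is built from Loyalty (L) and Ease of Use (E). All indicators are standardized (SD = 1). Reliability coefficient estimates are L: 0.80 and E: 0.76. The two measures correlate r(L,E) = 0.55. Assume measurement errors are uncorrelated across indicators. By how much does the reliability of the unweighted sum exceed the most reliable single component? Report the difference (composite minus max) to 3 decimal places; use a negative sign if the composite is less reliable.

0.058

Var(sum) = 2 + 1.1 = 3.1; true-score variance = 1.56 + 1.1 = 2.66; composite reliability = 0.8581.
Max component reliability = 0.8000.
Difference = 0.8581 − 0.8000 = 0.058.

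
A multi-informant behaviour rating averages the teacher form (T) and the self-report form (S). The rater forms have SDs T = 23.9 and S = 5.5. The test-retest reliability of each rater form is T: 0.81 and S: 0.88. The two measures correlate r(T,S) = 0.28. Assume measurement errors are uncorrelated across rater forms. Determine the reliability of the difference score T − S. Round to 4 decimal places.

0.7875

Var(T−S) = 23.9² + 5.5² − 2·23.9·5.5·0.28 = 601.46 − 73.612 = 527.848.
Under uncorrelated errors the observed covariances equal the true-score covariances, so only the own-variance terms attenuate.
True-score variance = [23.9²·0.81 + 5.5²·0.88] − 73.612 = 489.3 − 73.612 = 415.688.
Reliability = 415.688 / 527.848 = 0.7875.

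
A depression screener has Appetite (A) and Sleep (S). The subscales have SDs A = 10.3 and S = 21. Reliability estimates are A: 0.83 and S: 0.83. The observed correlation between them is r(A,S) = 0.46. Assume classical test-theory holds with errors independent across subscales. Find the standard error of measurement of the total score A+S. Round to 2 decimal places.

9.64

Var(total) = 547.09 + 198.996 = 746.086.
True-score variance = 454.085 + 198.996 = 653.081, so reliability = 0.8753.
Error variance = 746.086 − 653.081 = 93.0053; SEM = √93.0053 = 9.64.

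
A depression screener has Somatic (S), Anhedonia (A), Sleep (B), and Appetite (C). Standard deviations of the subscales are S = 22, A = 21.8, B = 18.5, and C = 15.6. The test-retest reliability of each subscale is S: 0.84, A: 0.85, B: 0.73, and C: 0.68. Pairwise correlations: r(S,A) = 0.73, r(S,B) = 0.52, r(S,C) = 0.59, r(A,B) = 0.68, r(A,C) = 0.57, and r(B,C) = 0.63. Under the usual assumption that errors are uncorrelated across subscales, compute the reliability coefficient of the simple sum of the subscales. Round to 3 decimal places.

0.927

Var(S+A+B+C) = 22² + 21.8² + 18.5² + 15.6² + 2·[22·21.8·0.73 + 22·18.5·0.52 + 22·15.6·0.59 + 21.8·18.5·0.68 + 21.8·15.6·0.57 + 18.5·15.6·0.63] = 1544.85 + 2828.29 = 4373.14.
Because errors are independent across components, Cov(Tᵢ,Tⱼ) = Cov(Xᵢ,Xⱼ); the off-diagonal part of the true-score variance is the same as above.
True-score variance = [22²·0.84 + 21.8²·0.85 + 18.5²·0.73 + 15.6²·0.68] + 2828.29 = 1225.84 + 2828.29 = 4054.13.
Reliability = 4054.13 / 4373.14 = 0.927.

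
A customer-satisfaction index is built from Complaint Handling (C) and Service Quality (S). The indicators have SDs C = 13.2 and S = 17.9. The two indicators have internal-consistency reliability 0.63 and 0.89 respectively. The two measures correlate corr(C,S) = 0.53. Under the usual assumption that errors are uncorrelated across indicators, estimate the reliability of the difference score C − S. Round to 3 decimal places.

0.592

Var(C−S) = 13.2² + 17.9² − 2·13.2·17.9·0.53 = 494.65 − 250.457 = 244.193.
Because errors are independent across components, Cov(Tᵢ,Tⱼ) = Cov(Xᵢ,Xⱼ); the off-diagonal part of the true-score variance is the same as above.
True-score variance = [13.2²·0.63 + 17.9²·0.89] − 250.457 = 394.936 − 250.457 = 144.479.
Reliability = 144.479 / 244.193 = 0.592.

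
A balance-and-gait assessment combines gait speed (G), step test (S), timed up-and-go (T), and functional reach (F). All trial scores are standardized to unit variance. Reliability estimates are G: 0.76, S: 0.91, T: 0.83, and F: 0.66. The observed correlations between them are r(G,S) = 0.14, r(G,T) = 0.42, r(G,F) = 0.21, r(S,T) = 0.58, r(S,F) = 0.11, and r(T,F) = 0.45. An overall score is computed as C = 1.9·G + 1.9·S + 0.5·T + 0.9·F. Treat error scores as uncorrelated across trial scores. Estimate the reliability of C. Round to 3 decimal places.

Var(C) = 1.9² + 1.9² + 0.5² + 0.9² + 2·[3.61·0.14 + 0.95·0.42 + 1.71·0.21 + 0.95·0.58 + 1.71·0.11 + 0.45·0.45] = 8.28 + 4.4102 = 12.6902.
Under uncorrelated errors the observed covariances equal the true-score covariances, so only the own-variance terms attenuate.
True-score variance = [1.9²·0.76 + 1.9²·0.91 + 0.5²·0.83 + 0.9²·0.66] + 4.4102 = 6.7708 + 4.4102 = 11.181.
Reliability = 11.181 / 12.6902 = 0.881.

0.881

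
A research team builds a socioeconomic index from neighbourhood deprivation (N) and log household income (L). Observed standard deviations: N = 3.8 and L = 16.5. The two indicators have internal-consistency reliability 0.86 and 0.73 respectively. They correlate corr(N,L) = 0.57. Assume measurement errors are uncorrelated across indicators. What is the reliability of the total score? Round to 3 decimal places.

0.789

Var(N+L) = 3.8² + 16.5² + 2·[3.8·16.5·0.57] = 286.69 + 71.478 = 358.168.
Under uncorrelated errors the observed covariances equal the true-score covariances, so only the own-variance terms attenuate.
True-score variance = [3.8²·0.86 + 16.5²·0.73] + 71.478 = 211.161 + 71.478 = 282.639.
Reliability = 282.639 / 358.168 = 0.789.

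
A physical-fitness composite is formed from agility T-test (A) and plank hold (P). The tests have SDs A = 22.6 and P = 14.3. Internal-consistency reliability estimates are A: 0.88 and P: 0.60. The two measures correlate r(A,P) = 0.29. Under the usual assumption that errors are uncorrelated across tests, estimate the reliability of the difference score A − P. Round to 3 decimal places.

0.729

Var(A−P) = 22.6² + 14.3² − 2·22.6·14.3·0.29 = 715.25 − 187.444 = 527.806.
Under uncorrelated errors the observed covariances equal the true-score covariances, so only the own-variance terms attenuate.
True-score variance = [22.6²·0.88 + 14.3²·0.60] − 187.444 = 572.163 − 187.444 = 384.718.
Reliability = 384.718 / 527.806 = 0.729.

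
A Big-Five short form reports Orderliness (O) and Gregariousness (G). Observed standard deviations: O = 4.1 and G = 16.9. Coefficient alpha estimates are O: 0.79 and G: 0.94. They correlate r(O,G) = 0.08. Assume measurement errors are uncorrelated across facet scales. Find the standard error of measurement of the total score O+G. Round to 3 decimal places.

Var(total) = 302.42 + 11.0864 = 313.506.
True-score variance = 281.753 + 11.0864 = 292.84, so reliability = 0.9341.
Error variance = 313.506 − 292.84 = 20.6667; SEM = √20.6667 = 4.546.

4.546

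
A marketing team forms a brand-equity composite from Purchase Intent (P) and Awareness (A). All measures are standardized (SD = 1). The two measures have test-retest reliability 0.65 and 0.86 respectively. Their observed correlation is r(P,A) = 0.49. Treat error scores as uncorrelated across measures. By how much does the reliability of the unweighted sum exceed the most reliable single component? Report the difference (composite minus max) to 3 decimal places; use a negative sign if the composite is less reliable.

Var(sum) = 2 + 0.98 = 2.98; true-score variance = 1.51 + 0.98 = 2.49; composite reliability = 0.8356.
Max component reliability = 0.8600.
Difference = 0.8356 − 0.8600 = -0.024.

-0.024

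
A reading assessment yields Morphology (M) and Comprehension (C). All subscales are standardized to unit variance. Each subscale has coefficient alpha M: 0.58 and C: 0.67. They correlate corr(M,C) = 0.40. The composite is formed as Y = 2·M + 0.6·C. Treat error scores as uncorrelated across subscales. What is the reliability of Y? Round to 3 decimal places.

Var(Y) = 2² + 0.6² + 2·[1.2·0.40] = 4.36 + 0.96 = 5.32.
Under uncorrelated errors the observed covariances equal the true-score covariances, so only the own-variance terms attenuate.
True-score variance = [2²·0.58 + 0.6²·0.67] + 0.96 = 2.5612 + 0.96 = 3.5212.
Reliability = 3.5212 / 5.32 = 0.662.

0.662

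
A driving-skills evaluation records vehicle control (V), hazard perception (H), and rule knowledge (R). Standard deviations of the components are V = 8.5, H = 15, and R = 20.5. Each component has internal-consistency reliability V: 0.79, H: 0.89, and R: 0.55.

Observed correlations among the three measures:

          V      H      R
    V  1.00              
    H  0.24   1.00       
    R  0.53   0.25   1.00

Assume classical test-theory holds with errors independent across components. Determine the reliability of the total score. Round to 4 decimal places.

0.7950

Var(V+H+R) = 8.5² + 15² + 20.5² + 2·[8.5·15·0.24 + 8.5·20.5·0.53 + 15·20.5·0.25] = 717.5 + 399.655 = 1117.15.
Under uncorrelated errors the observed covariances equal the true-score covariances, so only the own-variance terms attenuate.
True-score variance = [8.5²·0.79 + 15²·0.89 + 20.5²·0.55] + 399.655 = 488.465 + 399.655 = 888.12.
Reliability = 888.12 / 1117.15 = 0.7950.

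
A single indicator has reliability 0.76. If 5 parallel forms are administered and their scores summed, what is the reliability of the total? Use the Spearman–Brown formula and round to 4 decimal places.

0.9406

ρ_k = kρ / (1 + (k−1)ρ) = 5·0.76 / (1 + 4·0.76) = 3.800 / 4.040 = 0.9406.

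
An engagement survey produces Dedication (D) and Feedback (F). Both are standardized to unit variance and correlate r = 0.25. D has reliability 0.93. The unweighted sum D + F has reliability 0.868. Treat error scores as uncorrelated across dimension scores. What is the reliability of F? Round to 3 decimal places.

Var(D+F) = 2 + 2·0.25 = 2.500.
True-score variance = ρ_D + ρ_F + 2·0.25, so 0.868 = (0.93 + ρ_F + 0.50) / 2.500.
ρ_F = 0.868·2.500 − 0.93 − 0.50 = 0.740.

0.740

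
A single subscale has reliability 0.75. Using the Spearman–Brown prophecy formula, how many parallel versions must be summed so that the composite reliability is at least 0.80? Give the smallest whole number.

k ≥ ρ*(1−ρ₁)/(ρ₁(1−ρ*)) = 0.80·0.25 / (0.75·0.20) = 1.333.
Smallest integer k = 2.

2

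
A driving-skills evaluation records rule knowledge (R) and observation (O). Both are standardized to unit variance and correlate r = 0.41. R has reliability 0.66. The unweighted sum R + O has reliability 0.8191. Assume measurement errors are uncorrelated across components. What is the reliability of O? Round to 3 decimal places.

Var(R+O) = 2 + 2·0.41 = 2.820.
True-score variance = ρ_R + ρ_O + 2·0.41, so 0.8191 = (0.66 + ρ_O + 0.82) / 2.820.
ρ_O = 0.8191·2.820 − 0.66 − 0.82 = 0.830.

0.830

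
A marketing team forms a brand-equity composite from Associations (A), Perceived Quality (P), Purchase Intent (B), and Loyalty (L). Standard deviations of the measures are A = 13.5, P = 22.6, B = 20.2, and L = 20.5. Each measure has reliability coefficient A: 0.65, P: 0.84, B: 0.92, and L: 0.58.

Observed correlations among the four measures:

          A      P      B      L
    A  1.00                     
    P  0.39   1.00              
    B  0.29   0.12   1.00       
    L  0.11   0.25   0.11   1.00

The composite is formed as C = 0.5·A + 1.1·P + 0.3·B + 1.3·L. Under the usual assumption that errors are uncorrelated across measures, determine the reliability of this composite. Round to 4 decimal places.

Var(C) = 0.5²·13.5² + 1.1²·22.6² + 0.3²·20.2² + 1.3²·20.5² + 2·[0.55·13.5·22.6·0.39 + 0.15·13.5·20.2·0.29 + 0.65·13.5·20.5·0.11 + 0.33·22.6·20.2·0.12 + 1.43·22.6·20.5·0.25 + 0.39·20.2·20.5·0.11] = 1410.53 + 597.134 = 2007.66.
Under uncorrelated errors the observed covariances equal the true-score covariances, so only the own-variance terms attenuate.
True-score variance = [0.5²·13.5²·0.65 + 1.1²·22.6²·0.84 + 0.3²·20.2²·0.92 + 1.3²·20.5²·0.58] + 597.134 = 994.467 + 597.134 = 1591.6.
Reliability = 1591.6 / 2007.66 = 0.7928.

0.7928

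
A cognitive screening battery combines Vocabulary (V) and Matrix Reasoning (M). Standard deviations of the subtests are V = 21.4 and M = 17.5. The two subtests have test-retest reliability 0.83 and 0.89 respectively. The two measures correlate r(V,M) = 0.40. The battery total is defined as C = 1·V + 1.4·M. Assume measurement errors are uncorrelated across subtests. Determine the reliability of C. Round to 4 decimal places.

Var(C) = 21.4² + 1.4²·17.5² + 2·[1.4·21.4·17.5·0.40] = 1058.21 + 419.44 = 1477.65.
Under uncorrelated errors the observed covariances equal the true-score covariances, so only the own-variance terms attenuate.
True-score variance = [21.4²·0.83 + 1.4²·17.5²·0.89] + 419.44 = 914.329 + 419.44 = 1333.77.
Reliability = 1333.77 / 1477.65 = 0.9026.

0.9026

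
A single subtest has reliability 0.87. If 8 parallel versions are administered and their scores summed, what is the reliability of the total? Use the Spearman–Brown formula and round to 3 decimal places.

ρ_k = kρ / (1 + (k−1)ρ) = 8·0.87 / (1 + 7·0.87) = 6.960 / 7.090 = 0.982.

0.982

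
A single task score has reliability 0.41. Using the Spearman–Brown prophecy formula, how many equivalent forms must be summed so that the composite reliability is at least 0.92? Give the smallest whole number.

17

k ≥ ρ*(1−ρ₁)/(ρ₁(1−ρ*)) = 0.92·0.59 / (0.41·0.08) = 16.549.
Smallest integer k = 17.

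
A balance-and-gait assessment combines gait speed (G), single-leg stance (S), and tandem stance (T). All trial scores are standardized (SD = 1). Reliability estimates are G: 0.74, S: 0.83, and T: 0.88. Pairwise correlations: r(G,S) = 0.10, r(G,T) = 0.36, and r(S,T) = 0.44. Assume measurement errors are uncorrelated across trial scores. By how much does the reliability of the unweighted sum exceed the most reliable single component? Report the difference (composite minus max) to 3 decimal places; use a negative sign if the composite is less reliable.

0.005

Var(sum) = 3 + 1.8 = 4.8; true-score variance = 2.45 + 1.8 = 4.25; composite reliability = 0.8854.
Max component reliability = 0.8800.
Difference = 0.8854 − 0.8800 = 0.005.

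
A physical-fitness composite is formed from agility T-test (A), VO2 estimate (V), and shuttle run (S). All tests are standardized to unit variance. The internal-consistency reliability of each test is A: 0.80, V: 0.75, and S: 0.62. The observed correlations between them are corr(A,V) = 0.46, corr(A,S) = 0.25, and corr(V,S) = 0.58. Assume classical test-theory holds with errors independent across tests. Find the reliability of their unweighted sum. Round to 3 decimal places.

0.851

Var(A+V+S) = 3 + 2·[0.46 + 0.25 + 0.58] = 3 + 2.58 = 5.58.
Under uncorrelated errors the observed covariances equal the true-score covariances, so only the own-variance terms attenuate.
True-score variance = [0.80 + 0.75 + 0.62] + 2.58 = 2.17 + 2.58 = 4.75.
Reliability = 4.75 / 5.58 = 0.851.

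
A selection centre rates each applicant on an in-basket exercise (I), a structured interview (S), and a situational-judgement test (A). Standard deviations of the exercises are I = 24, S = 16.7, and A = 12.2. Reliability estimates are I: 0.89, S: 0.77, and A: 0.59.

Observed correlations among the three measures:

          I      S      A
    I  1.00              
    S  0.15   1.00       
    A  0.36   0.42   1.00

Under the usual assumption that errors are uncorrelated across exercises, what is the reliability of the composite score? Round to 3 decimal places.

0.875

Var(I+S+A) = 24² + 16.7² + 12.2² + 2·[24·16.7·0.15 + 24·12.2·0.36 + 16.7·12.2·0.42] = 1003.73 + 502.198 = 1505.93.
Because errors are independent across components, Cov(Tᵢ,Tⱼ) = Cov(Xᵢ,Xⱼ); the off-diagonal part of the true-score variance is the same as above.
True-score variance = [24²·0.89 + 16.7²·0.77 + 12.2²·0.59] + 502.198 = 815.201 + 502.198 = 1317.4.
Reliability = 1317.4 / 1505.93 = 0.875.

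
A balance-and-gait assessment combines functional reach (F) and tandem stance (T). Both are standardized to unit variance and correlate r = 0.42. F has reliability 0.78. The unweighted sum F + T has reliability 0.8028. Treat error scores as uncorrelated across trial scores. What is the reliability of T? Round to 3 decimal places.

Var(F+T) = 2 + 2·0.42 = 2.840.
True-score variance = ρ_F + ρ_T + 2·0.42, so 0.8028 = (0.78 + ρ_T + 0.84) / 2.840.
ρ_T = 0.8028·2.840 − 0.78 − 0.84 = 0.660.

0.660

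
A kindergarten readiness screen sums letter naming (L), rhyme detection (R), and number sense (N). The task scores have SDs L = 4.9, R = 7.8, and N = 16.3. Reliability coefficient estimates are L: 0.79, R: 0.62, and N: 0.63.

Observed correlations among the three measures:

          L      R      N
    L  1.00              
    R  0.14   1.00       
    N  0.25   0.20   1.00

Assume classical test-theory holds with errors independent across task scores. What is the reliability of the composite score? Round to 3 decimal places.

0.720

Var(L+R+N) = 4.9² + 7.8² + 16.3² + 2·[4.9·7.8·0.14 + 4.9·16.3·0.25 + 7.8·16.3·0.20] = 350.54 + 101.493 = 452.033.
With uncorrelated errors the cross-covariances are all true-score covariance, so they carry over unchanged; only the diagonal terms shrink to ρᵢσᵢ².
True-score variance = [4.9²·0.79 + 7.8²·0.62 + 16.3²·0.63] + 101.493 = 224.073 + 101.493 = 325.566.
Reliability = 325.566 / 452.033 = 0.720.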